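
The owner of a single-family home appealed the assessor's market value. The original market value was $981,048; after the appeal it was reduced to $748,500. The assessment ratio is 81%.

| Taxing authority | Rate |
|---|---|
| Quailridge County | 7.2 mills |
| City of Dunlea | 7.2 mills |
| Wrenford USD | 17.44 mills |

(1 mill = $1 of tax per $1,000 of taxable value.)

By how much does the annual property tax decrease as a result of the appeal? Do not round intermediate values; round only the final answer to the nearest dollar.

$5,998

Old assessed value = $981,048 × 0.81 = $794,648.88
New assessed value = $748,500 × 0.81 = $606,285
Combined rate = 0.0072 + 0.0072 + 0.01744 = 0.03184
Old tax = $794,648.88 × 0.03184 = $25,301.6203392
New tax = $606,285 × 0.03184 = $19,304.1144
Reduction = $25,301.6203392 − $19,304.1144 = $5,997.5059392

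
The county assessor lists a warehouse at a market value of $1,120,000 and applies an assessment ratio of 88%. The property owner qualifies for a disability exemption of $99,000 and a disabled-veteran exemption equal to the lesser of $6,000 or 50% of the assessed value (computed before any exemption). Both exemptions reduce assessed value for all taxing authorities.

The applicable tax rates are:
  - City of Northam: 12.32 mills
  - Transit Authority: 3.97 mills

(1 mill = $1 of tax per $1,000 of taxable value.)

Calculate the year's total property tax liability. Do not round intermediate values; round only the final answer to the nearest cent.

Assessed value = $1,120,000 × 0.88 = $985,600
Disabled-veteran exemption = min($6,000, 50% × $985,600) = min($6,000, $492,800) = $6,000 (dollar cap binds)
Taxable value = $985,600 − $99,000 − $6,000 = $880,600
City of Northam: $880,600 × 0.01232 = $10,848.992
Transit Authority: $880,600 × 0.00397 = $3,495.982
Total = $14,344.974

$14,344.97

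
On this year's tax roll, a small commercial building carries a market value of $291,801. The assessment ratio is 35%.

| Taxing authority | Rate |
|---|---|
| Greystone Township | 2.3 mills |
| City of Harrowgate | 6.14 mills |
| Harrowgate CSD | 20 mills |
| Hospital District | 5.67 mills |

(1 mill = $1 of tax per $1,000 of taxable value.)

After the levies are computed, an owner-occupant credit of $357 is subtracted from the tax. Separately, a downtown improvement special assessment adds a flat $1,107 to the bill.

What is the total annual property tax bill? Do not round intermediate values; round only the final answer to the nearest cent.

$4,233.67

Assessed value = $291,801 × 0.35 = $102,130.35
Greystone Township: $102,130.35 × 0.0023 = $234.899805
City of Harrowgate: $102,130.35 × 0.00614 = $627.080349
Harrowgate CSD: $102,130.35 × 0.02 = $2,042.607
Hospital District: $102,130.35 × 0.00567 = $579.0790845
Levies subtotal = $3,483.6662385
After credit = $3,483.6662385 − $357 = $3,126.6662385
Total = $3,126.6662385 + $1,107 = $4,233.6662385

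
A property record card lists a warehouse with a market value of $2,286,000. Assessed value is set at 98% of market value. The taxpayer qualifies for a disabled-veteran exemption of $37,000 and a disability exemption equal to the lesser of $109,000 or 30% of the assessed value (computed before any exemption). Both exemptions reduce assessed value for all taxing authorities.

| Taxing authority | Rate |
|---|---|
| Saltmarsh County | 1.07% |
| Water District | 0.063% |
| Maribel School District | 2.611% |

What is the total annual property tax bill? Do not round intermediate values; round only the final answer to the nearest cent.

$78,409.84

Assessed value = $2,286,000 × 0.98 = $2,240,280
Disability exemption = min($109,000, 30% × $2,240,280) = min($109,000, $672,084) = $109,000 (dollar cap binds)
Taxable value = $2,240,280 − $37,000 − $109,000 = $2,094,280
Saltmarsh County: $2,094,280 × 0.0107 = $22,408.796
Water District: $2,094,280 × 0.00063 = $1,319.3964
Maribel School District: $2,094,280 × 0.02611 = $54,681.6508
Total = $78,409.8432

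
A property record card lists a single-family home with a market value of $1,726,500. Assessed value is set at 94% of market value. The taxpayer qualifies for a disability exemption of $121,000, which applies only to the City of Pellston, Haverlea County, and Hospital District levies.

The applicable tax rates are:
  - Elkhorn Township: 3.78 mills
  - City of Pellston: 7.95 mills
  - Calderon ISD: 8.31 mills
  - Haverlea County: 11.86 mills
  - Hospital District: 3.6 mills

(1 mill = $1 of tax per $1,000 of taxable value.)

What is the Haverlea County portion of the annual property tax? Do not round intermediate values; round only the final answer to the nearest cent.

$17,812.65

Assessed value = $1,726,500 × 0.94 = $1,622,910
Haverlea County taxable value = $1,622,910 − $121,000 = $1,501,910
Haverlea County levy = $1,501,910 × 0.01186 = $17,812.6526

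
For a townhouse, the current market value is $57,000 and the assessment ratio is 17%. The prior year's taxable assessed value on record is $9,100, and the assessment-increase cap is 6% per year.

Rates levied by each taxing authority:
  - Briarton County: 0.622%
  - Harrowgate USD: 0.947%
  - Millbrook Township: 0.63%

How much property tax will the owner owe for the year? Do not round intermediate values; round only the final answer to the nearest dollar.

Uncapped assessed value = $57,000 × 0.17 = $9,690
Cap limit = $9,100 × 1.06 = $9,646
Taxable assessed value = min($9,690, $9,646) = $9,646 (cap binds)
Briarton County: $9,646 × 0.00622 = $59.99812
Harrowgate USD: $9,646 × 0.00947 = $91.34762
Millbrook Township: $9,646 × 0.0063 = $60.7698
Total = $212.11554

$212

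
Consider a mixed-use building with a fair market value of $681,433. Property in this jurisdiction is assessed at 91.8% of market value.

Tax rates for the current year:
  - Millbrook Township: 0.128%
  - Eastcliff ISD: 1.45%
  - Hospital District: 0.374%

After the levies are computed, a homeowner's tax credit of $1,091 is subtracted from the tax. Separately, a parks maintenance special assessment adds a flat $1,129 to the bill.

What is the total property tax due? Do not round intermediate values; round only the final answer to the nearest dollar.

$12,249

Assessed value = $681,433 × 0.918 = $625,555.494
Millbrook Township: $625,555.494 × 0.00128 = $800.71103232
Eastcliff ISD: $625,555.494 × 0.0145 = $9,070.554663
Hospital District: $625,555.494 × 0.00374 = $2,339.57754756
Levies subtotal = $12,210.84324288
After credit = $12,210.84324288 − $1,091 = $11,119.84324288
Total = $11,119.84324288 + $1,129 = $12,248.84324288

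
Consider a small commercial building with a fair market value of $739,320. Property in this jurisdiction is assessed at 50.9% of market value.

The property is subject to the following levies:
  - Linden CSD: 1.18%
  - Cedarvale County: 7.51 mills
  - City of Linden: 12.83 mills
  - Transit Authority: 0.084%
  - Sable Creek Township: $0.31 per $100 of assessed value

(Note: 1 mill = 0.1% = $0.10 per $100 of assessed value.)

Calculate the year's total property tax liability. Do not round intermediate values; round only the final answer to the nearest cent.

Assessed value = $739,320 × 0.509 = $376,313.88
Linden CSD: $376,313.88 × 0.0118 = $4,440.503784
Cedarvale County: $376,313.88 × 0.00751 = $2,826.1172388
City of Linden: $376,313.88 × 0.01283 = $4,828.1070804
Transit Authority: $376,313.88 × 0.00084 = $316.1036592
Sable Creek Township: $376,313.88 × 0.0031 = $1,166.573028
Total = $13,577.4047904

$13,577.40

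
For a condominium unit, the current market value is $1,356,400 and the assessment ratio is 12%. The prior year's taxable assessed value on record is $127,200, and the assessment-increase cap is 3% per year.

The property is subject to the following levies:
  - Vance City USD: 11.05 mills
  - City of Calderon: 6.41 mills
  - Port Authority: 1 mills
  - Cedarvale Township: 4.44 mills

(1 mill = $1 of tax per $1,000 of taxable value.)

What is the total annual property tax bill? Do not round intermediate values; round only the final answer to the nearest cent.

Uncapped assessed value = $1,356,400 × 0.12 = $162,768
Cap limit = $127,200 × 1.03 = $131,016
Taxable assessed value = min($162,768, $131,016) = $131,016 (cap binds)
Vance City USD: $131,016 × 0.01105 = $1,447.7268
City of Calderon: $131,016 × 0.00641 = $839.81256
Port Authority: $131,016 × 0.001 = $131.016
Cedarvale Township: $131,016 × 0.00444 = $581.71104
Total = $3,000.2664

$3,000.27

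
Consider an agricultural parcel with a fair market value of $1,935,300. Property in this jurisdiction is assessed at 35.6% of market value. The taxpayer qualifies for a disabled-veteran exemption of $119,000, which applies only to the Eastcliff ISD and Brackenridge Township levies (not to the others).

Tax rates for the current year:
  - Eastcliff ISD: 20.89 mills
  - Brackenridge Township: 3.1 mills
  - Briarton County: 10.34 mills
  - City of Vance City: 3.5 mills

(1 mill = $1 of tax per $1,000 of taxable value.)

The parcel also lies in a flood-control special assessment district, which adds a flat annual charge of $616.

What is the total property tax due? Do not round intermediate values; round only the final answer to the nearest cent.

$23,824.80

Assessed value = $1,935,300 × 0.356 = $688,966.8
Eastcliff ISD: ($688,966.8 − $119,000) × 0.02089 = $569,966.8 × 0.02089 = $11,906.606452
Brackenridge Township: ($688,966.8 − $119,000) × 0.0031 = $569,966.8 × 0.0031 = $1,766.89708
Briarton County: $688,966.8 × 0.01034 = $7,123.916712
City of Vance City: $688,966.8 × 0.0035 = $2,411.3838
Levies subtotal = $23,208.804044
Total = $23,208.804044 + $616 = $23,824.804044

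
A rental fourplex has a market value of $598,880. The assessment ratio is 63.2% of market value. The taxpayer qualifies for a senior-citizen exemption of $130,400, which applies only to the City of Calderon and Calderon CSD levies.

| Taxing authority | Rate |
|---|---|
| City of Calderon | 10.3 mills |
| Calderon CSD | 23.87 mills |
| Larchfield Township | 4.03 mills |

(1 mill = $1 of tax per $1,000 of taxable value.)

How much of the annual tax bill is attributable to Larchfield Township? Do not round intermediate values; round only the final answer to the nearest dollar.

$1,525

Assessed value = $598,880 × 0.632 = $378,492.16
Larchfield Township taxable value = $378,492.16 (exemption does not apply)
Larchfield Township levy = $378,492.16 × 0.00403 = $1,525.3234048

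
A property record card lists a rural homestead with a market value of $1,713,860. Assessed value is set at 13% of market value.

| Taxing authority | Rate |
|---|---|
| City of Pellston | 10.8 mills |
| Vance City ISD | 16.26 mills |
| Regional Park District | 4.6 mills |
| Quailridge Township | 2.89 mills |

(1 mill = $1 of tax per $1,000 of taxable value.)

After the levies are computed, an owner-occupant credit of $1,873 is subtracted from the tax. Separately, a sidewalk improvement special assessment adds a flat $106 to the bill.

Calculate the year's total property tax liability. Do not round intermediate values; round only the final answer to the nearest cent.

$5,930.80

Assessed value = $1,713,860 × 0.13 = $222,801.8
City of Pellston: $222,801.8 × 0.0108 = $2,406.25944
Vance City ISD: $222,801.8 × 0.01626 = $3,622.757268
Regional Park District: $222,801.8 × 0.0046 = $1,024.88828
Quailridge Township: $222,801.8 × 0.00289 = $643.897202
Levies subtotal = $7,697.80219
After credit = $7,697.80219 − $1,873 = $5,824.80219
Total = $5,824.80219 + $106 = $5,930.80219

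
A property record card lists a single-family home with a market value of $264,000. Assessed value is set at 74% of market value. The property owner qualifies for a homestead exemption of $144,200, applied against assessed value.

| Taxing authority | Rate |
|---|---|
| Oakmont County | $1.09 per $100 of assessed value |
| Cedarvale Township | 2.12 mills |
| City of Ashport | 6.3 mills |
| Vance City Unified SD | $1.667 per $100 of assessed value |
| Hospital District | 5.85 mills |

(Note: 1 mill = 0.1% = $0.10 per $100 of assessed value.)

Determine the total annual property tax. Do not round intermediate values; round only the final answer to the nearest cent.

Assessed value = $264,000 × 0.74 = $195,360
Taxable value = $195,360 − $144,200 = $51,160
Oakmont County: $51,160 × 0.0109 = $557.644
Cedarvale Township: $51,160 × 0.00212 = $108.4592
City of Ashport: $51,160 × 0.0063 = $322.308
Vance City Unified SD: $51,160 × 0.01667 = $852.8372
Hospital District: $51,160 × 0.00585 = $299.286
Total = $2,140.5344

$2,140.53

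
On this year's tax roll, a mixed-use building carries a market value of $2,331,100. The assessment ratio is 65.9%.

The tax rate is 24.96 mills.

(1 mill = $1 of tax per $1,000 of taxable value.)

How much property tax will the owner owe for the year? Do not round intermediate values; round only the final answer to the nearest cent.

$38,343.42

Assessed value = $2,331,100 × 0.659 = $1,536,194.9
Tax = $1,536,194.9 × 0.02496 = $38,343.424704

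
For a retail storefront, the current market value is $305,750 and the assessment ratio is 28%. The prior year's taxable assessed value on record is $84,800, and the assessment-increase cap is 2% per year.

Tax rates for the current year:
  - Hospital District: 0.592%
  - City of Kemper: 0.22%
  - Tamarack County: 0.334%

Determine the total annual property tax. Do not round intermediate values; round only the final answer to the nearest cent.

$981.09

Uncapped assessed value = $305,750 × 0.28 = $85,610
Cap limit = $84,800 × 1.02 = $86,496
Taxable assessed value = min($85,610, $86,496) = $85,610 (cap does not bind)
Hospital District: $85,610 × 0.00592 = $506.8112
City of Kemper: $85,610 × 0.0022 = $188.342
Tamarack County: $85,610 × 0.00334 = $285.9374
Total = $981.0906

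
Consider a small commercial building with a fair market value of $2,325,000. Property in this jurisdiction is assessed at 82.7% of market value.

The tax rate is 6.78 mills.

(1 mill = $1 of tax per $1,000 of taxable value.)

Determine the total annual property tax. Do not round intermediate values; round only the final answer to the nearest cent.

$13,036.41

Assessed value = $2,325,000 × 0.827 = $1,922,775
Tax = $1,922,775 × 0.00678 = $13,036.4145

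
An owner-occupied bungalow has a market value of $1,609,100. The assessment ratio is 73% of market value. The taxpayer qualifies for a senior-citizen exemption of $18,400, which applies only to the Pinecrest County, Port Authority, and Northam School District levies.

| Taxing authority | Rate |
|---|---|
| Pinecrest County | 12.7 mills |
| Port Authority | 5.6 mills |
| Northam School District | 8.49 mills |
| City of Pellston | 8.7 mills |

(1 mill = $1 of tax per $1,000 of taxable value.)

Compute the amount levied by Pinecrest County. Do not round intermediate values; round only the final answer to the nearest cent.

$14,684.29

Assessed value = $1,609,100 × 0.73 = $1,174,643
Pinecrest County taxable value = $1,174,643 − $18,400 = $1,156,243
Pinecrest County levy = $1,156,243 × 0.0127 = $14,684.2861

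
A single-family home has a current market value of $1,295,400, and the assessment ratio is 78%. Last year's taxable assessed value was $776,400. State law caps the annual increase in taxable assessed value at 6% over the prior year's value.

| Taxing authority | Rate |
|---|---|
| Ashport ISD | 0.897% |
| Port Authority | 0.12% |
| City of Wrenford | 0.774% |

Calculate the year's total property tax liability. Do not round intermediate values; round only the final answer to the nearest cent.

Uncapped assessed value = $1,295,400 × 0.78 = $1,010,412
Cap limit = $776,400 × 1.06 = $822,984
Taxable assessed value = min($1,010,412, $822,984) = $822,984 (cap binds)
Ashport ISD: $822,984 × 0.00897 = $7,382.16648
Port Authority: $822,984 × 0.0012 = $987.5808
City of Wrenford: $822,984 × 0.00774 = $6,369.89616
Total = $14,739.64344

$14,739.64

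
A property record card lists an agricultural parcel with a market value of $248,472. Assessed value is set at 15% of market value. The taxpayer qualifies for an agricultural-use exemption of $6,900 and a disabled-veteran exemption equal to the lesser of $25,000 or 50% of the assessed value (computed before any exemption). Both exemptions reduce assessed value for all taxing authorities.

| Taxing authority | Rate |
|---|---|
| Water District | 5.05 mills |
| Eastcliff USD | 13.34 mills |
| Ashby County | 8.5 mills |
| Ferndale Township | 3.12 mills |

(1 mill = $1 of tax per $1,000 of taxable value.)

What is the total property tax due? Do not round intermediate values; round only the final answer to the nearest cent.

$352.18

Assessed value = $248,472 × 0.15 = $37,270.8
Disabled-veteran exemption = min($25,000, 50% × $37,270.8) = min($25,000, $18,635.4) = $18,635.4 (percentage binds)
Taxable value = $37,270.8 − $6,900 − $18,635.4 = $11,735.4
Water District: $11,735.4 × 0.00505 = $59.26377
Eastcliff USD: $11,735.4 × 0.01334 = $156.550236
Ashby County: $11,735.4 × 0.0085 = $99.7509
Ferndale Township: $11,735.4 × 0.00312 = $36.614448
Total = $352.179354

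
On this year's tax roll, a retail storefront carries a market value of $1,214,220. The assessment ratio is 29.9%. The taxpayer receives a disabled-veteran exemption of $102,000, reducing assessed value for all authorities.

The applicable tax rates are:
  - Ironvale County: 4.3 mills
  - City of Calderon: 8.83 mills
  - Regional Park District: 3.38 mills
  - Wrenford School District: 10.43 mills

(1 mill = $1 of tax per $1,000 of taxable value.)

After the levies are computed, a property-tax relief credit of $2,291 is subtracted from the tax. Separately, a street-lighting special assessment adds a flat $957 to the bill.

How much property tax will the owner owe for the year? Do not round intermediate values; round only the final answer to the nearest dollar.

$5,699

Assessed value = $1,214,220 × 0.299 = $363,051.78
Taxable value = $363,051.78 − $102,000 = $261,051.78
Ironvale County: $261,051.78 × 0.0043 = $1,122.522654
City of Calderon: $261,051.78 × 0.00883 = $2,305.0872174
Regional Park District: $261,051.78 × 0.00338 = $882.3550164
Wrenford School District: $261,051.78 × 0.01043 = $2,722.7700654
Levies subtotal = $7,032.7349532
After credit = $7,032.7349532 − $2,291 = $4,741.7349532
Total = $4,741.7349532 + $957 = $5,698.7349532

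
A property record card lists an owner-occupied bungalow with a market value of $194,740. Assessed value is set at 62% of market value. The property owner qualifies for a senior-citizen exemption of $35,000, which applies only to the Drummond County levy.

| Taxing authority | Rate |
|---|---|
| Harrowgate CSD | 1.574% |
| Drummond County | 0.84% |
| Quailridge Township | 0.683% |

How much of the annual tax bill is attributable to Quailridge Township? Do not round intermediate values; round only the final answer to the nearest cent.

$824.65

Assessed value = $194,740 × 0.62 = $120,738.8
Quailridge Township taxable value = $120,738.8 (exemption does not apply)
Quailridge Township levy = $120,738.8 × 0.00683 = $824.646004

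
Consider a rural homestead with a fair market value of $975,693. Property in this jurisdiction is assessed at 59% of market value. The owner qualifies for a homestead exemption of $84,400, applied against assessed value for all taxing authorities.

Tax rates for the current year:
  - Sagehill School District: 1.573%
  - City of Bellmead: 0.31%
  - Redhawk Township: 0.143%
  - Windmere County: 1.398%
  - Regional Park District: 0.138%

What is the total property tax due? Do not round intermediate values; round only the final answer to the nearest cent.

$17,498.64

Assessed value = $975,693 × 0.59 = $575,658.87
Taxable value = $575,658.87 − $84,400 = $491,258.87
Sagehill School District: $491,258.87 × 0.01573 = $7,727.5020251
City of Bellmead: $491,258.87 × 0.0031 = $1,522.902497
Redhawk Township: $491,258.87 × 0.00143 = $702.5001841
Windmere County: $491,258.87 × 0.01398 = $6,867.7990026
Regional Park District: $491,258.87 × 0.00138 = $677.9372406
Total = $7,727.5020251 + $1,522.902497 + $702.5001841 + $6,867.7990026 + $677.9372406 = $17,498.6409494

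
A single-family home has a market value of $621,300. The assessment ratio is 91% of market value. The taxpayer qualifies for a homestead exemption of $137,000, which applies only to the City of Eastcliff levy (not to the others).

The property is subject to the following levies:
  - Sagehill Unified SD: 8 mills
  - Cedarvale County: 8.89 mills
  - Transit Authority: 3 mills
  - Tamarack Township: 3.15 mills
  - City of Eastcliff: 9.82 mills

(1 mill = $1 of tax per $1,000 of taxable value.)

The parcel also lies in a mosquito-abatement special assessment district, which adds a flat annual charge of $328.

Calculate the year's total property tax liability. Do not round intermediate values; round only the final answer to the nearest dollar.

Assessed value = $621,300 × 0.91 = $565,383
Sagehill Unified SD: $565,383 × 0.008 = $4,523.064
Cedarvale County: $565,383 × 0.00889 = $5,026.25487
Transit Authority: $565,383 × 0.003 = $1,696.149
Tamarack Township: $565,383 × 0.00315 = $1,780.95645
City of Eastcliff: ($565,383 − $137,000) × 0.00982 = $428,383 × 0.00982 = $4,206.72106
Levies subtotal = $17,233.14538
Total = $17,233.14538 + $328 = $17,561.14538

$17,561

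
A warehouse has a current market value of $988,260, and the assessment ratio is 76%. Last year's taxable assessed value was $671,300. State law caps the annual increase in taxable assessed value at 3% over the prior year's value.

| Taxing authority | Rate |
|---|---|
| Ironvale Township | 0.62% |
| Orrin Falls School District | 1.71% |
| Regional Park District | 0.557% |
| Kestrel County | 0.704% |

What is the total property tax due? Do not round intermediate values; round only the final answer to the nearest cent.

$24,829.57

Uncapped assessed value = $988,260 × 0.76 = $751,077.6
Cap limit = $671,300 × 1.03 = $691,439
Taxable assessed value = min($751,077.6, $691,439) = $691,439 (cap binds)
Ironvale Township: $691,439 × 0.0062 = $4,286.9218
Orrin Falls School District: $691,439 × 0.0171 = $11,823.6069
Regional Park District: $691,439 × 0.00557 = $3,851.31523
Kestrel County: $691,439 × 0.00704 = $4,867.73056
Total = $24,829.57449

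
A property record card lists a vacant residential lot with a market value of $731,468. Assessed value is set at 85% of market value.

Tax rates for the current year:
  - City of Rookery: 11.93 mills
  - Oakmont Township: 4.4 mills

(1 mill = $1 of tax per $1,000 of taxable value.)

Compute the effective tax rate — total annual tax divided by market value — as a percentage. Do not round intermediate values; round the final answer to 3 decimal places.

Assessed value = $731,468 × 0.85 = $621,747.8
City of Rookery: $621,747.8 × 0.01193 = $7,417.451254
Oakmont Township: $621,747.8 × 0.0044 = $2,735.69032
Total tax = $10,153.141574
Effective rate = $10,153.141574 ÷ $731,468 = 1.388% of market value

1.388%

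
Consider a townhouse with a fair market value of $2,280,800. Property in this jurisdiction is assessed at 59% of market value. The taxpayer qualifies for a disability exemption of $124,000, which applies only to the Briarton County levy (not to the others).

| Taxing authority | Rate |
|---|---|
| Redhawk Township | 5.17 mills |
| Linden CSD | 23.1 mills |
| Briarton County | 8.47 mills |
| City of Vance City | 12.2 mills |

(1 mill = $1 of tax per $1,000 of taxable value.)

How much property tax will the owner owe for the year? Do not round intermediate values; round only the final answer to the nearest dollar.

$64,807

Assessed value = $2,280,800 × 0.59 = $1,345,672
Redhawk Township: $1,345,672 × 0.00517 = $6,957.12424
Linden CSD: $1,345,672 × 0.0231 = $31,085.0232
Briarton County: ($1,345,672 − $124,000) × 0.00847 = $1,221,672 × 0.00847 = $10,347.56184
City of Vance City: $1,345,672 × 0.0122 = $16,417.1984
Total = $64,806.90768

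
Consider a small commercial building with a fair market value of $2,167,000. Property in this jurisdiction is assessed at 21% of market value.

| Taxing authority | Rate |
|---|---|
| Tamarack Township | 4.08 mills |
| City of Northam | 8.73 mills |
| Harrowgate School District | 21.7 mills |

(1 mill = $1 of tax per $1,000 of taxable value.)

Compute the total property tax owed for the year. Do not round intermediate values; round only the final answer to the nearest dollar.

Assessed value = $2,167,000 × 0.21 = $455,070
Tamarack Township: $455,070 × 0.00408 = $1,856.6856
City of Northam: $455,070 × 0.00873 = $3,972.7611
Harrowgate School District: $455,070 × 0.0217 = $9,875.019
Total = $1,856.6856 + $3,972.7611 + $9,875.019 = $15,704.4657

$15,704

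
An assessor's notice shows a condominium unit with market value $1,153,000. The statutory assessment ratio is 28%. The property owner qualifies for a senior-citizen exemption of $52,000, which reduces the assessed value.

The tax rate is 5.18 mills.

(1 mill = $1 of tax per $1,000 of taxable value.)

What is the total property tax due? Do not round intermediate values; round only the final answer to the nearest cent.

Assessed value = $1,153,000 × 0.28 = $322,840
Taxable value = $322,840 − $52,000 = $270,840
Tax = $270,840 × 0.00518 = $1,402.9512

$1,402.95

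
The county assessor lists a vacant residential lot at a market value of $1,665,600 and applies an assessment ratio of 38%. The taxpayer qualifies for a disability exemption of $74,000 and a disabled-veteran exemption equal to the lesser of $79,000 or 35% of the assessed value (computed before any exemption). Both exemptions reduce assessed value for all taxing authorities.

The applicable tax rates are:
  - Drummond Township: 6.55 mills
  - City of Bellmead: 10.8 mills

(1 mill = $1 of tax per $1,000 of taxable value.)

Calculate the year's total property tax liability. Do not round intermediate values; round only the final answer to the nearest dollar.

Assessed value = $1,665,600 × 0.38 = $632,928
Disabled-veteran exemption = min($79,000, 35% × $632,928) = min($79,000, $221,524.8) = $79,000 (dollar cap binds)
Taxable value = $632,928 − $74,000 − $79,000 = $479,928
Drummond Township: $479,928 × 0.00655 = $3,143.5284
City of Bellmead: $479,928 × 0.0108 = $5,183.2224
Total = $8,326.7508

$8,327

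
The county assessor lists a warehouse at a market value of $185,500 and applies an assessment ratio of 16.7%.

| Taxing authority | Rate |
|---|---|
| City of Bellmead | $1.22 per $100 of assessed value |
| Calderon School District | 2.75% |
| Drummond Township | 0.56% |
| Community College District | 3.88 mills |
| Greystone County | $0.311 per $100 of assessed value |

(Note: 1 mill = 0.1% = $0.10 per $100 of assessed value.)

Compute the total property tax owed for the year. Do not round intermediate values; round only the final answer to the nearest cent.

Assessed value = $185,500 × 0.167 = $30,978.5
City of Bellmead: $30,978.5 × 0.0122 = $377.9377
Calderon School District: $30,978.5 × 0.0275 = $851.90875
Drummond Township: $30,978.5 × 0.0056 = $173.4796
Community College District: $30,978.5 × 0.00388 = $120.19658
Greystone County: $30,978.5 × 0.00311 = $96.343135
Total = $1,619.865765

$1,619.87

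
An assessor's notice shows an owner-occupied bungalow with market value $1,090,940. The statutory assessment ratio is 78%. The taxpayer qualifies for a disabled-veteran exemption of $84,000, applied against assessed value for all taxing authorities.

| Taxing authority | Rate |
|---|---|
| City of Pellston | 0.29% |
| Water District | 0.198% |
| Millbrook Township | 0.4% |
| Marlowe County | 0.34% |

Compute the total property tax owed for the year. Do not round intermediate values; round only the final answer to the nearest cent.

$9,417.94

Assessed value = $1,090,940 × 0.78 = $850,933.2
Taxable value = $850,933.2 − $84,000 = $766,933.2
City of Pellston: $766,933.2 × 0.0029 = $2,224.10628
Water District: $766,933.2 × 0.00198 = $1,518.527736
Millbrook Township: $766,933.2 × 0.004 = $3,067.7328
Marlowe County: $766,933.2 × 0.0034 = $2,607.57288
Total = $2,224.10628 + $1,518.527736 + $3,067.7328 + $2,607.57288 = $9,417.939696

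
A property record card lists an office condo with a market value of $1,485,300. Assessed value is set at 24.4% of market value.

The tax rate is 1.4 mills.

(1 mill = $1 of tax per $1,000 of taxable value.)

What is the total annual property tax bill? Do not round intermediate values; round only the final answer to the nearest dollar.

Assessed value = $1,485,300 × 0.244 = $362,413.2
Tax = $362,413.2 × 0.0014 = $507.37848

$507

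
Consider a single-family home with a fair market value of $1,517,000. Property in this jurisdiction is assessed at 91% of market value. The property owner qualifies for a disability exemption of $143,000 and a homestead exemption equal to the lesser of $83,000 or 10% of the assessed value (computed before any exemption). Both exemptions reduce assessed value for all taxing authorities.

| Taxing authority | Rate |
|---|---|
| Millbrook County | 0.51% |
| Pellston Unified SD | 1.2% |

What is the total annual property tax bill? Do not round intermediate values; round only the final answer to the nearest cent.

Assessed value = $1,517,000 × 0.91 = $1,380,470
Homestead exemption = min($83,000, 10% × $1,380,470) = min($83,000, $138,047) = $83,000 (dollar cap binds)
Taxable value = $1,380,470 − $143,000 − $83,000 = $1,154,470
Millbrook County: $1,154,470 × 0.0051 = $5,887.797
Pellston Unified SD: $1,154,470 × 0.012 = $13,853.64
Total = $19,741.437

$19,741.44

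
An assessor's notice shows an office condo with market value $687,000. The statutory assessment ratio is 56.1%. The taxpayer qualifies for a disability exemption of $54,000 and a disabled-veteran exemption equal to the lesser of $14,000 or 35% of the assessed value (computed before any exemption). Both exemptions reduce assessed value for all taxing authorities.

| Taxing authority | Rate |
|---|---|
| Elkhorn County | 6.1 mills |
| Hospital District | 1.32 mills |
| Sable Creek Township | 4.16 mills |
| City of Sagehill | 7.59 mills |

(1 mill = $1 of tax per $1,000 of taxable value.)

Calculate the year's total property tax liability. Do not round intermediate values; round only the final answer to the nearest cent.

Assessed value = $687,000 × 0.561 = $385,407
Disabled-veteran exemption = min($14,000, 35% × $385,407) = min($14,000, $134,892.45) = $14,000 (dollar cap binds)
Taxable value = $385,407 − $54,000 − $14,000 = $317,407
Elkhorn County: $317,407 × 0.0061 = $1,936.1827
Hospital District: $317,407 × 0.00132 = $418.97724
Sable Creek Township: $317,407 × 0.00416 = $1,320.41312
City of Sagehill: $317,407 × 0.00759 = $2,409.11913
Total = $6,084.69219

$6,084.69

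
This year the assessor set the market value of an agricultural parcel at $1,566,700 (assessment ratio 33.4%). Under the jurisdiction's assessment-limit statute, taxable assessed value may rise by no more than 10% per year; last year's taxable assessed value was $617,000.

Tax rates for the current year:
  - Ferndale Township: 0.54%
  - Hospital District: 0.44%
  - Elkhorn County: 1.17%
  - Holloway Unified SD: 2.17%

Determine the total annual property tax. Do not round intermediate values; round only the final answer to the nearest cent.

Uncapped assessed value = $1,566,700 × 0.334 = $523,277.8
Cap limit = $617,000 × 1.1 = $678,700
Taxable assessed value = min($523,277.8, $678,700) = $523,277.8 (cap does not bind)
Ferndale Township: $523,277.8 × 0.0054 = $2,825.70012
Hospital District: $523,277.8 × 0.0044 = $2,302.42232
Elkhorn County: $523,277.8 × 0.0117 = $6,122.35026
Holloway Unified SD: $523,277.8 × 0.0217 = $11,355.12826
Total = $22,605.60096

$22,605.60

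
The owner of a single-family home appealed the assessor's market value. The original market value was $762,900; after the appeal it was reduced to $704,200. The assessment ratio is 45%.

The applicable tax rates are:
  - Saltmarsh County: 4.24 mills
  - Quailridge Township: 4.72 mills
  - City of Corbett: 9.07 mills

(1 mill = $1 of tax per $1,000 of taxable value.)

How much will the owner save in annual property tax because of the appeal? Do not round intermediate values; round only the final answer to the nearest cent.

$476.26

Old assessed value = $762,900 × 0.45 = $343,305
New assessed value = $704,200 × 0.45 = $316,890
Combined rate = 0.00424 + 0.00472 + 0.00907 = 0.01803
Old tax = $343,305 × 0.01803 = $6,189.78915
New tax = $316,890 × 0.01803 = $5,713.5267
Reduction = $6,189.78915 − $5,713.5267 = $476.26245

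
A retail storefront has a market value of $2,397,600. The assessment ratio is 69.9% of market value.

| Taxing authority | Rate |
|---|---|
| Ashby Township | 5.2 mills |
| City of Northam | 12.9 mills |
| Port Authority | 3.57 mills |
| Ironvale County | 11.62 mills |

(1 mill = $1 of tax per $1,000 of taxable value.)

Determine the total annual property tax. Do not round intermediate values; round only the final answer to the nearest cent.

$55,791.46

Assessed value = $2,397,600 × 0.699 = $1,675,922.4
Ashby Township: $1,675,922.4 × 0.0052 = $8,714.79648
City of Northam: $1,675,922.4 × 0.0129 = $21,619.39896
Port Authority: $1,675,922.4 × 0.00357 = $5,983.042968
Ironvale County: $1,675,922.4 × 0.01162 = $19,474.218288
Total = $8,714.79648 + $21,619.39896 + $5,983.042968 + $19,474.218288 = $55,791.456696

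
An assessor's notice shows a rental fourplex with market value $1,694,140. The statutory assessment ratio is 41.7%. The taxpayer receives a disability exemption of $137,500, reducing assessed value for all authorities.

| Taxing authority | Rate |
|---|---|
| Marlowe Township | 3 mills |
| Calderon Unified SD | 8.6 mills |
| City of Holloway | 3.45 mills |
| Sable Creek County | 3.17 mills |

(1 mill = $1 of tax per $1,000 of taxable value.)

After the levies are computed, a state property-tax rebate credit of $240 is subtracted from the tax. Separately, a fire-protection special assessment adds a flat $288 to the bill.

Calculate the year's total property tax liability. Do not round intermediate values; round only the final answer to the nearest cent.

$10,414.39

Assessed value = $1,694,140 × 0.417 = $706,456.38
Taxable value = $706,456.38 − $137,500 = $568,956.38
Marlowe Township: $568,956.38 × 0.003 = $1,706.86914
Calderon Unified SD: $568,956.38 × 0.0086 = $4,893.024868
City of Holloway: $568,956.38 × 0.00345 = $1,962.899511
Sable Creek County: $568,956.38 × 0.00317 = $1,803.5917246
Levies subtotal = $10,366.3852436
After credit = $10,366.3852436 − $240 = $10,126.3852436
Total = $10,126.3852436 + $288 = $10,414.3852436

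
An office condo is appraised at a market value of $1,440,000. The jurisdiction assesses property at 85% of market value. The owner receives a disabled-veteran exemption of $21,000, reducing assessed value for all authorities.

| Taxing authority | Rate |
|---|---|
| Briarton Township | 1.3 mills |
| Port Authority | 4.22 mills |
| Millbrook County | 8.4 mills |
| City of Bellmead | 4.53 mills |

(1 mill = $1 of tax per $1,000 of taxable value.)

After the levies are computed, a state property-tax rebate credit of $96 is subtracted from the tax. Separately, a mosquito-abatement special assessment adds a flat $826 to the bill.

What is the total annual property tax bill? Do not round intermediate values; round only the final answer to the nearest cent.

Assessed value = $1,440,000 × 0.85 = $1,224,000
Taxable value = $1,224,000 − $21,000 = $1,203,000
Briarton Township: $1,203,000 × 0.0013 = $1,563.9
Port Authority: $1,203,000 × 0.00422 = $5,076.66
Millbrook County: $1,203,000 × 0.0084 = $10,105.2
City of Bellmead: $1,203,000 × 0.00453 = $5,449.59
Levies subtotal = $22,195.35
After credit = $22,195.35 − $96 = $22,099.35
Total = $22,099.35 + $826 = $22,925.35

$22,925.35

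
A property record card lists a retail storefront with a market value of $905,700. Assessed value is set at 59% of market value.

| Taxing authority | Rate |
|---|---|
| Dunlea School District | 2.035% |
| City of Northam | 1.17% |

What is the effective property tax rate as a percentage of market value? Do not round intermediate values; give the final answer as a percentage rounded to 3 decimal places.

1.891%

Assessed value = $905,700 × 0.59 = $534,363
Dunlea School District: $534,363 × 0.02035 = $10,874.28705
City of Northam: $534,363 × 0.0117 = $6,252.0471
Total tax = $17,126.33415
Effective rate = $17,126.33415 ÷ $905,700 = 1.891% of market value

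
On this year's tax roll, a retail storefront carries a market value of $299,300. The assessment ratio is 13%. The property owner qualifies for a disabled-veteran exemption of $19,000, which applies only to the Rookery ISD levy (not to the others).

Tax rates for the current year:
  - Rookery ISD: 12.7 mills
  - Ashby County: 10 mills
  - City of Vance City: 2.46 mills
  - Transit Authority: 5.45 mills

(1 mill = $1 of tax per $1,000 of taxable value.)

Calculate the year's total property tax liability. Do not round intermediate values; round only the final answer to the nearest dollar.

$950

Assessed value = $299,300 × 0.13 = $38,909
Rookery ISD: ($38,909 − $19,000) × 0.0127 = $19,909 × 0.0127 = $252.8443
Ashby County: $38,909 × 0.01 = $389.09
City of Vance City: $38,909 × 0.00246 = $95.71614
Transit Authority: $38,909 × 0.00545 = $212.05405
Total = $949.70449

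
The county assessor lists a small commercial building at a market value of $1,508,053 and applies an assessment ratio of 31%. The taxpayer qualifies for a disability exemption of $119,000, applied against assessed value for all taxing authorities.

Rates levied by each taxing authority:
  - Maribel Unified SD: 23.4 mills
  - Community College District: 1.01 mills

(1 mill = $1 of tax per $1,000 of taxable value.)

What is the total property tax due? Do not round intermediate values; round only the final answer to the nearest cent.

Assessed value = $1,508,053 × 0.31 = $467,496.43
Taxable value = $467,496.43 − $119,000 = $348,496.43
Maribel Unified SD: $348,496.43 × 0.0234 = $8,154.816462
Community College District: $348,496.43 × 0.00101 = $351.9813943
Total = $8,154.816462 + $351.9813943 = $8,506.7978563

$8,506.80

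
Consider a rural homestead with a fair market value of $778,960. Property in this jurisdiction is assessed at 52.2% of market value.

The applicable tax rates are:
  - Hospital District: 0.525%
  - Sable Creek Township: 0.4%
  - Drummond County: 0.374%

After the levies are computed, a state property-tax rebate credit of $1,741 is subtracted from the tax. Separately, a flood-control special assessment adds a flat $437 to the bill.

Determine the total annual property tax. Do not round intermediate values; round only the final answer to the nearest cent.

Assessed value = $778,960 × 0.522 = $406,617.12
Hospital District: $406,617.12 × 0.00525 = $2,134.73988
Sable Creek Township: $406,617.12 × 0.004 = $1,626.46848
Drummond County: $406,617.12 × 0.00374 = $1,520.7480288
Levies subtotal = $5,281.9563888
After credit = $5,281.9563888 − $1,741 = $3,540.9563888
Total = $3,540.9563888 + $437 = $3,977.9563888

$3,977.96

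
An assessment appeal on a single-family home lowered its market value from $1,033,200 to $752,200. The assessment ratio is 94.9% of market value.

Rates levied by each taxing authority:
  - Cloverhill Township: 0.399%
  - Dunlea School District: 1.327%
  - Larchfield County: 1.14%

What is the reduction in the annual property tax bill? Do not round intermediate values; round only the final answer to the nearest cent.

Old assessed value = $1,033,200 × 0.949 = $980,506.8
New assessed value = $752,200 × 0.949 = $713,837.8
Combined rate = 0.00399 + 0.01327 + 0.0114 = 0.02866
Old tax = $980,506.8 × 0.02866 = $28,101.324888
New tax = $713,837.8 × 0.02866 = $20,458.591348
Reduction = $28,101.324888 − $20,458.591348 = $7,642.73354

$7,642.73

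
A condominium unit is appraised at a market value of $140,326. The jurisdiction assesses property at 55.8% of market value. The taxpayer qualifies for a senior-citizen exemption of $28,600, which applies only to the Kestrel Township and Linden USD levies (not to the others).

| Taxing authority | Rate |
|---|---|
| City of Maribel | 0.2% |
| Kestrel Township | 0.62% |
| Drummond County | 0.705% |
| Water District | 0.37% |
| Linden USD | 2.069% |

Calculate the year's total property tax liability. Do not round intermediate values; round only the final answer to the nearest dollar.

Assessed value = $140,326 × 0.558 = $78,301.908
City of Maribel: $78,301.908 × 0.002 = $156.603816
Kestrel Township: ($78,301.908 − $28,600) × 0.0062 = $49,701.908 × 0.0062 = $308.1518296
Drummond County: $78,301.908 × 0.00705 = $552.0284514
Water District: $78,301.908 × 0.0037 = $289.7170596
Linden USD: ($78,301.908 − $28,600) × 0.02069 = $49,701.908 × 0.02069 = $1,028.33247652
Total = $2,334.83363312

$2,335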